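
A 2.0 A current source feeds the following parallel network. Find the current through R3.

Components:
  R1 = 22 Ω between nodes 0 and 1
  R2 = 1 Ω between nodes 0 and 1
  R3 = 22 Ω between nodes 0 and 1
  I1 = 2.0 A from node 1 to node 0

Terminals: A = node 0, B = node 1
All resistors sit directly between nodes 0 and 1, so they are in parallel and share one voltage V; the full source current 2 A splits among them.
1/R_par = 1/22 + 1/1 + 1/22 = 1.091 S  =>  R_par = 0.9167 Ω
V = I × R_par = 2 × 0.9167 = 1.833 V
I_R3 = V/R3 = 1.833/22 = 0.08333 A

Final answer: 0.08333 A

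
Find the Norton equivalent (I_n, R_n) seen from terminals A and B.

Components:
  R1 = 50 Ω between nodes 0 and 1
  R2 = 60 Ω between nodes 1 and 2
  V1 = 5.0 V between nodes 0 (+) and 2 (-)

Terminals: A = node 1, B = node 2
Find the Thévenin equivalent first; then I_n = V_th/R_th and R_n = R_th.
Step 1 — V_th is the open-circuit voltage V_A - V_B (nothing connected across the terminals).
Nodal analysis, taking node 2 as the 0 V reference.
Source V1 fixes V_0 = 5 V.
KCL at each unknown node (sum of currents leaving = 0; resistances in Ω):
  Node 1: (V_1 - 5)/50 + (V_1 - 0)/60 = 0
Collecting terms: 0.03667 × V_1 = 0.1  =>  V_1 = 2.727 V
V_th = V_1 - V_2 = 2.727 - 0 = 2.727 V
Step 2 — R_th: zero the source — replace V1 by a short circuit (node 2 merges into node 0) — and find the resistance seen between A (node 1) and B (node 0).
Reduce the network between node 1 (A) and node 0 (B) by series/parallel combination:
  Rp1 = R1 ‖ R2 (parallel, both between nodes 0 and 1) = 1/(1/50 + 1/60) = 27.27 Ω
R_th = 27.27 Ω
I_n = V_th/R_th = 2.727/27.27 = 0.1 A, and R_n = R_th = 27.27 Ω

Final answer: I_n = 0.1 A, R_n = 27.27 Ω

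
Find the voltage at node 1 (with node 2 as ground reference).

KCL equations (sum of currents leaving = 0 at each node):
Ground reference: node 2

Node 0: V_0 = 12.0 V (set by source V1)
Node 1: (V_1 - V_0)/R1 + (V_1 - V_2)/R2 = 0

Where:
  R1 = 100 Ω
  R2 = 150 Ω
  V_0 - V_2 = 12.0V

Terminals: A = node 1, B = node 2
Nodal analysis, taking node 2 as the 0 V reference.
Source V1 fixes V_0 = 12 V.
KCL at each unknown node (sum of currents leaving = 0; resistances in Ω):
  Node 1: (V_1 - 12)/100 + (V_1 - 0)/150 = 0
Collecting terms: 0.01667 × V_1 = 0.12  =>  V_1 = 7.2 V
The requested potential is V_1 = 7.2 V.

Final answer: V_1 = 7.2 V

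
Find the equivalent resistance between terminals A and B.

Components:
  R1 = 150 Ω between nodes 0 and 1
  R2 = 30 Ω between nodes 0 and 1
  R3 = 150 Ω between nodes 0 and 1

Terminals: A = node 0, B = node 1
Reduce the network between node 0 (A) and node 1 (B) by series/parallel combination:
  Rp1 = R1 ‖ R2 ‖ R3 (parallel, all between nodes 0 and 1) = 1/(1/150 + 1/30 + 1/150) = 21.43 Ω
R_eq = 21.43 Ω

Final answer: 21.43 Ω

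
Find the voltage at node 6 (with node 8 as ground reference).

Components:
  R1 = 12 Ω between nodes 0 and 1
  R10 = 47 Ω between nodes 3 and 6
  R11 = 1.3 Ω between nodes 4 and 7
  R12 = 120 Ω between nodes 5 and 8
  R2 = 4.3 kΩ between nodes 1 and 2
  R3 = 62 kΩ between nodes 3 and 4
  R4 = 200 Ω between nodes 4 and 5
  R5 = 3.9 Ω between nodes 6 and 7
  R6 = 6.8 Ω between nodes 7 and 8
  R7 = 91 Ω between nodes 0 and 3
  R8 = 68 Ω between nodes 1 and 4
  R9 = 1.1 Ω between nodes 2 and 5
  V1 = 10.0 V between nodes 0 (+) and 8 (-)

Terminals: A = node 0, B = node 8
Nodal analysis, taking node 8 as the 0 V reference.
Source V1 fixes V_0 = 10 V.
KCL at each unknown node (sum of currents leaving = 0; resistances in Ω):
  Node 1: (V_1 - 10)/12 + (V_1 - V_2)/4300 + (V_1 - V_4)/68 = 0
  Node 2: (V_2 - V_1)/4300 + (V_2 - V_5)/1.1 = 0
  Node 3: (V_3 - V_4)/62000 + (V_3 - 10)/91 + (V_3 - V_6)/47 = 0
  Node 4: (V_4 - V_3)/62000 + (V_4 - V_5)/200 + (V_4 - V_1)/68 + (V_4 - V_7)/1.3 = 0
  Node 5: (V_5 - V_4)/200 + (V_5 - V_2)/1.1 + (V_5 - 0)/120 = 0
  Node 6: (V_6 - V_7)/3.9 + (V_6 - V_3)/47 = 0
  Node 7: (V_7 - V_6)/3.9 + (V_7 - 0)/6.8 + (V_7 - V_4)/1.3 = 0
Collecting terms (coefficients in siemens):
  0.09827·V_1 - 0.0002326·V_2 - 0.01471·V_4 = 0.8333
  0.9093·V_2 - 0.0002326·V_1 - 0.9091·V_5 = 0
  0.03228·V_3 - 0.00001613·V_4 - 0.02128·V_6 = 0.1099
  0.789·V_4 - 0.01471·V_1 - 0.00001613·V_3 - 0.005·V_5 - 0.7692·V_7 = 0
  0.9224·V_5 - 0.9091·V_2 - 0.005·V_4 = 0
  0.2777·V_6 - 0.02128·V_3 - 0.2564·V_7 = 0
  1.173·V_7 - 0.7692·V_4 - 0.2564·V_6 = 0
Solving these 7 simultaneous equations (Gaussian elimination) gives:
  V_1 = 8.673 V, V_2 = 0.622 V, V_3 = 4.318 V, V_4 = 1.279 V
  V_5 = 0.62 V, V_6 = 1.385 V, V_7 = 1.142 V
The requested potential is V_6 = 1.385 V.

Final answer: V_6 = 1.385 V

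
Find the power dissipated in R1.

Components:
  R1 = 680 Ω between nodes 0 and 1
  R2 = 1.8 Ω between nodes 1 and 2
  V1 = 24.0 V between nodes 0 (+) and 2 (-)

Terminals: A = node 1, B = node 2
Nodal analysis, taking node 2 as the 0 V reference.
Source V1 fixes V_0 = 24 V.
KCL at each unknown node (sum of currents leaving = 0; resistances in Ω):
  Node 1: (V_1 - 24)/680 + (V_1 - 0)/1.8 = 0
Collecting terms: 0.557 × V_1 = 0.03529  =>  V_1 = 0.06336 V
I_R1 = (V_0 - V_1)/R1 = (24 - 0.06336)/680 = 0.0352 A
P_R1 = I_R1² × R1 = (0.0352)² × 680 = 0.8426 W

Final answer: 0.8426 W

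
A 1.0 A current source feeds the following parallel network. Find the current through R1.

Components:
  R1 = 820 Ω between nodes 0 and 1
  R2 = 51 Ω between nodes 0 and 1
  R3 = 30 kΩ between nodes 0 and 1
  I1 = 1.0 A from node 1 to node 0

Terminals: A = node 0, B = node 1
All resistors sit directly between nodes 0 and 1, so they are in parallel and share one voltage V; the full source current 1 A splits among them.
1/R_par = 1/820 + 1/51 + 1/30000 = 0.02086 S  =>  R_par = 47.94 Ω
V = I × R_par = 1 × 47.94 = 47.94 V
I_R1 = V/R1 = 47.94/820 = 0.05846 A

Final answer: 0.05846 A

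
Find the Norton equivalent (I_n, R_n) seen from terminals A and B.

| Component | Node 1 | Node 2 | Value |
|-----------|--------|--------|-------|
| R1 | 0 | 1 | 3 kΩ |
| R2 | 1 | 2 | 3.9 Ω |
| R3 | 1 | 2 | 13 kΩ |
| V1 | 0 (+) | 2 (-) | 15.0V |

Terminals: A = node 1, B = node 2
Find the Thévenin equivalent first; then I_n = V_th/R_th and R_n = R_th.
Step 1 — V_th is the open-circuit voltage V_A - V_B (nothing connected across the terminals).
Nodal analysis, taking node 2 as the 0 V reference.
Source V1 fixes V_0 = 15 V.
KCL at each unknown node (sum of currents leaving = 0; resistances in Ω):
  Node 1: (V_1 - 15)/3000 + (V_1 - 0)/3.9 + (V_1 - 0)/13000 = 0
Collecting terms: 0.2568 × V_1 = 0.005  =>  V_1 = 0.01947 V
V_th = V_1 - V_2 = 0.01947 - 0 = 0.01947 V
Step 2 — R_th: zero the source — replace V1 by a short circuit (node 2 merges into node 0) — and find the resistance seen between A (node 1) and B (node 0).
Reduce the network between node 1 (A) and node 0 (B) by series/parallel combination:
  Rp1 = R1 ‖ R2 ‖ R3 (parallel, all between nodes 0 and 1) = 1/(1/3000 + 1/3.9 + 1/13000) = 3.894 Ω
R_th = 3.894 Ω
I_n = V_th/R_th = 0.01947/3.894 = 0.005 A, and R_n = R_th = 3.894 Ω

Final answer: I_n = 0.005 A, R_n = 3.894 Ω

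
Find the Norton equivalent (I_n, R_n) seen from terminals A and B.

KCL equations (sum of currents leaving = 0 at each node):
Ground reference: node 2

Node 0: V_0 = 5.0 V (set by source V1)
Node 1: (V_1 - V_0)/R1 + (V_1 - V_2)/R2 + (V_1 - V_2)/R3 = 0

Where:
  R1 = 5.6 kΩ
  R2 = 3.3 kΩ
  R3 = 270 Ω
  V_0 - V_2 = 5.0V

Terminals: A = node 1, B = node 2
Find the Thévenin equivalent first; then I_n = V_th/R_th and R_n = R_th.
Step 1 — V_th is the open-circuit voltage V_A - V_B (nothing connected across the terminals).
Nodal analysis, taking node 2 as the 0 V reference.
Source V1 fixes V_0 = 5 V.
KCL at each unknown node (sum of currents leaving = 0; resistances in Ω):
  Node 1: (V_1 - 5)/5600 + (V_1 - 0)/3300 + (V_1 - 0)/270 = 0
Collecting terms: 0.004185 × V_1 = 0.0008929  =>  V_1 = 0.2133 V
V_th = V_1 - V_2 = 0.2133 - 0 = 0.2133 V
Step 2 — R_th: zero the source — replace V1 by a short circuit (node 2 merges into node 0) — and find the resistance seen between A (node 1) and B (node 0).
Reduce the network between node 1 (A) and node 0 (B) by series/parallel combination:
  Rp1 = R1 ‖ R2 ‖ R3 (parallel, all between nodes 0 and 1) = 1/(1/5600 + 1/3300 + 1/270) = 238.9 Ω
R_th = 238.9 Ω
I_n = V_th/R_th = 0.2133/238.9 = 0.0008929 A, and R_n = R_th = 238.9 Ω

Final answer: I_n = 0.0008929 A, R_n = 238.9 Ω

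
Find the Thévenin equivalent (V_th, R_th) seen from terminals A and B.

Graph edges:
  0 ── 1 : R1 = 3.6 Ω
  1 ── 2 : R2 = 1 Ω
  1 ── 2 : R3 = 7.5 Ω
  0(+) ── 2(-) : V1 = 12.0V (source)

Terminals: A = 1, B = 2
Step 1 — V_th is the open-circuit voltage V_A - V_B (nothing connected across the terminals).
Nodal analysis, taking node 2 as the 0 V reference.
Source V1 fixes V_0 = 12 V.
KCL at each unknown node (sum of currents leaving = 0; resistances in Ω):
  Node 1: (V_1 - 12)/3.6 + (V_1 - 0)/1 + (V_1 - 0)/7.5 = 0
Collecting terms: 1.411 × V_1 = 3.333  =>  V_1 = 2.362 V
V_th = V_1 - V_2 = 2.362 - 0 = 2.362 V
Step 2 — R_th: zero the source — replace V1 by a short circuit (node 2 merges into node 0) — and find the resistance seen between A (node 1) and B (node 0).
Reduce the network between node 1 (A) and node 0 (B) by series/parallel combination:
  Rp1 = R1 ‖ R2 ‖ R3 (parallel, all between nodes 0 and 1) = 1/(1/3.6 + 1/1 + 1/7.5) = 0.7087 Ω
R_th = 0.7087 Ω

Final answer: V_th = 2.362 V, R_th = 0.7087 Ω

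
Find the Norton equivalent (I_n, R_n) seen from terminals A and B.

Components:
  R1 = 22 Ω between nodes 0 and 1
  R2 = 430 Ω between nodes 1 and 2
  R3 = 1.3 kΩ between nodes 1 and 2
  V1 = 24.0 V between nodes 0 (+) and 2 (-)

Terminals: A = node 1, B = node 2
Find the Thévenin equivalent first; then I_n = V_th/R_th and R_n = R_th.
Step 1 — V_th is the open-circuit voltage V_A - V_B (nothing connected across the terminals).
Nodal analysis, taking node 2 as the 0 V reference.
Source V1 fixes V_0 = 24 V.
KCL at each unknown node (sum of currents leaving = 0; resistances in Ω):
  Node 1: (V_1 - 24)/22 + (V_1 - 0)/430 + (V_1 - 0)/1300 = 0
Collecting terms: 0.04855 × V_1 = 1.091  =>  V_1 = 22.47 V
V_th = V_1 - V_2 = 22.47 - 0 = 22.47 V
Step 2 — R_th: zero the source — replace V1 by a short circuit (node 2 merges into node 0) — and find the resistance seen between A (node 1) and B (node 0).
Reduce the network between node 1 (A) and node 0 (B) by series/parallel combination:
  Rp1 = R1 ‖ R2 ‖ R3 (parallel, all between nodes 0 and 1) = 1/(1/22 + 1/430 + 1/1300) = 20.6 Ω
R_th = 20.6 Ω
I_n = V_th/R_th = 22.47/20.6 = 1.091 A, and R_n = R_th = 20.6 Ω

Final answer: I_n = 1.091 A, R_n = 20.6 Ω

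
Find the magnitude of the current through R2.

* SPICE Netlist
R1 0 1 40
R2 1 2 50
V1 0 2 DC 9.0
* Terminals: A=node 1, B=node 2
Nodal analysis, taking node 2 as the 0 V reference.
Source V1 fixes V_0 = 9 V.
KCL at each unknown node (sum of currents leaving = 0; resistances in Ω):
  Node 1: (V_1 - 9)/40 + (V_1 - 0)/50 = 0
Collecting terms: 0.045 × V_1 = 0.225  =>  V_1 = 5 V
I_R2 = (V_1 - V_2)/R2 = (5 - 0)/50 = 0.1 A
|I_R2| = 0.1 A

Final answer: |I_R2| = 0.1 A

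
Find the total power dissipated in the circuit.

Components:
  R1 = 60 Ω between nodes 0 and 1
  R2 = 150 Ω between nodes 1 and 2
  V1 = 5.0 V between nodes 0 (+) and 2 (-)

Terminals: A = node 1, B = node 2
Nodal analysis, taking node 2 as the 0 V reference.
Source V1 fixes V_0 = 5 V.
KCL at each unknown node (sum of currents leaving = 0; resistances in Ω):
  Node 1: (V_1 - 5)/60 + (V_1 - 0)/150 = 0
Collecting terms: 0.02333 × V_1 = 0.08333  =>  V_1 = 3.571 V
Power in each resistor, P = (ΔV)²/R:
  P_R1 = (5 - 3.571)²/60 = 0.03401 W
  P_R2 = (3.571 - 0)²/150 = 0.08503 W
P_total = P_R1 + P_R2 = 0.119 W

Final answer: 0.119 W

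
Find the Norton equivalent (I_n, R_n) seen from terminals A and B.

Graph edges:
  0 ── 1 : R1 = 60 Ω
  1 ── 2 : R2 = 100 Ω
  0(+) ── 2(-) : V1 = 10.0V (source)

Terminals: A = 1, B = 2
Find the Thévenin equivalent first; then I_n = V_th/R_th and R_n = R_th.
Step 1 — V_th is the open-circuit voltage V_A - V_B (nothing connected across the terminals).
Nodal analysis, taking node 2 as the 0 V reference.
Source V1 fixes V_0 = 10 V.
KCL at each unknown node (sum of currents leaving = 0; resistances in Ω):
  Node 1: (V_1 - 10)/60 + (V_1 - 0)/100 = 0
Collecting terms: 0.02667 × V_1 = 0.1667  =>  V_1 = 6.25 V
V_th = V_1 - V_2 = 6.25 - 0 = 6.25 V
Step 2 — R_th: zero the source — replace V1 by a short circuit (node 2 merges into node 0) — and find the resistance seen between A (node 1) and B (node 0).
Reduce the network between node 1 (A) and node 0 (B) by series/parallel combination:
  Rp1 = R1 ‖ R2 (parallel, both between nodes 0 and 1) = 1/(1/60 + 1/100) = 37.5 Ω
R_th = 37.5 Ω
I_n = V_th/R_th = 6.25/37.5 = 0.1667 A, and R_n = R_th = 37.5 Ω

Final answer: I_n = 0.1667 A, R_n = 37.5 Ω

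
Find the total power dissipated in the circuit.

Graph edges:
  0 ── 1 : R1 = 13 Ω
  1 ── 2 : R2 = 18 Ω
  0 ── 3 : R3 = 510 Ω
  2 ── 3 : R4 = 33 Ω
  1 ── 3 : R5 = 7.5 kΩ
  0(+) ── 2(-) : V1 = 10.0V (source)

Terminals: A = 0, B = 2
Nodal analysis, taking node 2 as the 0 V reference.
Source V1 fixes V_0 = 10 V.
KCL at each unknown node (sum of currents leaving = 0; resistances in Ω):
  Node 1: (V_1 - 10)/13 + (V_1 - 0)/18 + (V_1 - V_3)/7500 = 0
  Node 3: (V_3 - 10)/510 + (V_3 - 0)/33 + (V_3 - V_1)/7500 = 0
Collecting terms (coefficients in siemens):
  0.1326·V_1 - 0.0001333·V_3 = 0.7692
  0.0324·V_3 - 0.0001333·V_1 = 0.01961
Determinant D = (0.1326)(0.0324) - (-0.0001333)(-0.0001333) = 0.004296
V_1 = [(0.7692)(0.0324) - (-0.0001333)(0.01961)]/D = 5.801 V
V_3 = [(0.1326)(0.01961) - (0.7692)(-0.0001333)]/D = 0.6291 V
Power in each resistor, P = (ΔV)²/R:
  P_R1 = (10 - 5.801)²/13 = 1.356 W
  P_R2 = (5.801 - 0)²/18 = 1.87 W
  P_R3 = (10 - 0.6291)²/510 = 0.1722 W
  P_R4 = (0 - 0.6291)²/33 = 0.01199 W
  P_R5 = (5.801 - 0.6291)²/7500 = 0.003567 W
P_total = P_R1 + P_R2 + P_R3 + P_R4 + P_R5 = 3.414 W

Final answer: 3.414 W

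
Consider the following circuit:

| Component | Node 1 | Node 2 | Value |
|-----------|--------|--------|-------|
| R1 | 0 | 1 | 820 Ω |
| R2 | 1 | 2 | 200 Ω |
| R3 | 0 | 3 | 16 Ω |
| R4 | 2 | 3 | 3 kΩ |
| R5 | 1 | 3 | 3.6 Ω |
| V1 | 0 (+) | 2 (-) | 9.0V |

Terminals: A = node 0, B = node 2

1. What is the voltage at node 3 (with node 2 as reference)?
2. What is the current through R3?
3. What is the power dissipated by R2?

Nodal analysis, taking node 2 as the 0 V reference.
Source V1 fixes V_0 = 9 V.
KCL at each unknown node (sum of currents leaving = 0; resistances in Ω):
  Node 1: (V_1 - 9)/820 + (V_1 - 0)/200 + (V_1 - V_3)/3.6 = 0
  Node 3: (V_3 - 9)/16 + (V_3 - 0)/3000 + (V_3 - V_1)/3.6 = 0
Collecting terms (coefficients in siemens):
  0.284·V_1 - 0.2778·V_3 = 0.01098
  0.3406·V_3 - 0.2778·V_1 = 0.5625
Determinant D = (0.284)(0.3406) - (-0.2778)(-0.2778) = 0.01957
V_1 = [(0.01098)(0.3406) - (-0.2778)(0.5625)]/D = 8.174 V
V_3 = [(0.284)(0.5625) - (0.01098)(-0.2778)]/D = 8.318 V
Part 1:
  Read off the nodal solution: V_3 = 8.318 V
Part 2:
  I_R3 = (V_0 - V_3)/R3 = (9 - 8.318)/16 = 0.04264 A
  Magnitude: I_R3 = 0.04264 A
Part 3:
  I_R2 = (V_1 - V_2)/R2 = (8.174 - 0)/200 = 0.04087 A
  P_R2 = I_R2² × R2 = (0.04087)² × 200 = 0.3341 W

Final answers:
1. V_3 = 8.318 V
2. I_R3 = 0.04264 A
3. P_R2 = 0.3341 W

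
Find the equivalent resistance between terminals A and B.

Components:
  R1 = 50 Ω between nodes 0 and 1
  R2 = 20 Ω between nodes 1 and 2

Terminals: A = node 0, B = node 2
Reduce the network between node 0 (A) and node 2 (B) by series/parallel combination:
  Rs1 = R1 + R2 (series, joined only at node 1) = 50 + 20 = 70 Ω
R_eq = 70 Ω

Final answer: 70 Ω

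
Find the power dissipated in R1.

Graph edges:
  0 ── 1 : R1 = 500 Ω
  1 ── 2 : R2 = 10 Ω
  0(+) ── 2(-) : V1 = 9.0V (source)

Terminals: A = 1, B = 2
Nodal analysis, taking node 2 as the 0 V reference.
Source V1 fixes V_0 = 9 V.
KCL at each unknown node (sum of currents leaving = 0; resistances in Ω):
  Node 1: (V_1 - 9)/500 + (V_1 - 0)/10 = 0
Collecting terms: 0.102 × V_1 = 0.018  =>  V_1 = 0.1765 V
I_R1 = (V_0 - V_1)/R1 = (9 - 0.1765)/500 = 0.01765 A
P_R1 = I_R1² × R1 = (0.01765)² × 500 = 0.1557 W

Final answer: 0.1557 W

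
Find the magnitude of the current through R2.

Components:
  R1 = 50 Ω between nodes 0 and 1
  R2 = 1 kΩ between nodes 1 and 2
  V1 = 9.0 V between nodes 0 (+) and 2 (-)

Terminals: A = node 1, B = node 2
Nodal analysis, taking node 2 as the 0 V reference.
Source V1 fixes V_0 = 9 V.
KCL at each unknown node (sum of currents leaving = 0; resistances in Ω):
  Node 1: (V_1 - 9)/50 + (V_1 - 0)/1000 = 0
Collecting terms: 0.021 × V_1 = 0.18  =>  V_1 = 8.571 V
I_R2 = (V_1 - V_2)/R2 = (8.571 - 0)/1000 = 0.008571 A
|I_R2| = 0.008571 A

Final answer: |I_R2| = 0.008571 A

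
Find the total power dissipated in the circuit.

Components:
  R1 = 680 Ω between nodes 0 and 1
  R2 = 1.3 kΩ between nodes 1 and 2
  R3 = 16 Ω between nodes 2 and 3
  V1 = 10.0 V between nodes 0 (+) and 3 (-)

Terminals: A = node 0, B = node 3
Nodal analysis, taking node 3 as the 0 V reference.
Source V1 fixes V_0 = 10 V.
KCL at each unknown node (sum of currents leaving = 0; resistances in Ω):
  Node 1: (V_1 - 10)/680 + (V_1 - V_2)/1300 = 0
  Node 2: (V_2 - V_1)/1300 + (V_2 - 0)/16 = 0
Collecting terms (coefficients in siemens):
  0.00224·V_1 - 0.0007692·V_2 = 0.01471
  0.06327·V_2 - 0.0007692·V_1 = 0
Determinant D = (0.00224)(0.06327) - (-0.0007692)(-0.0007692) = 0.0001411
V_1 = [(0.01471)(0.06327) - (-0.0007692)(0)]/D = 6.593 V
V_2 = [(0.00224)(0) - (0.01471)(-0.0007692)]/D = 0.08016 V
Power in each resistor, P = (ΔV)²/R:
  P_R1 = (10 - 6.593)²/680 = 0.01707 W
  P_R2 = (6.593 - 0.08016)²/1300 = 0.03263 W
  P_R3 = (0.08016 - 0)²/16 = 0.0004016 W
P_total = P_R1 + P_R2 + P_R3 = 0.0501 W

Final answer: 0.0501 W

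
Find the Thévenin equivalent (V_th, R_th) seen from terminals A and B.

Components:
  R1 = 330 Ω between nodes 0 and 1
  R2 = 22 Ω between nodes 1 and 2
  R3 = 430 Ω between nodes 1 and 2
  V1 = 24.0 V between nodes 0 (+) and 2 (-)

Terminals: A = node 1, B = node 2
Step 1 — V_th is the open-circuit voltage V_A - V_B (nothing connected across the terminals).
Nodal analysis, taking node 2 as the 0 V reference.
Source V1 fixes V_0 = 24 V.
KCL at each unknown node (sum of currents leaving = 0; resistances in Ω):
  Node 1: (V_1 - 24)/330 + (V_1 - 0)/22 + (V_1 - 0)/430 = 0
Collecting terms: 0.05081 × V_1 = 0.07273  =>  V_1 = 1.431 V
V_th = V_1 - V_2 = 1.431 - 0 = 1.431 V
Step 2 — R_th: zero the source — replace V1 by a short circuit (node 2 merges into node 0) — and find the resistance seen between A (node 1) and B (node 0).
Reduce the network between node 1 (A) and node 0 (B) by series/parallel combination:
  Rp1 = R1 ‖ R2 ‖ R3 (parallel, all between nodes 0 and 1) = 1/(1/330 + 1/22 + 1/430) = 19.68 Ω
R_th = 19.68 Ω

Final answer: V_th = 1.431 V, R_th = 19.68 Ω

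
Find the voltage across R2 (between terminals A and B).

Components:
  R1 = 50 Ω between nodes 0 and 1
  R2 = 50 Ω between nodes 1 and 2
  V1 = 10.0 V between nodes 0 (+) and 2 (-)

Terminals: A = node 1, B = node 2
R1 and R2 are in series across V1 (node 0 → node 1 → node 2), and the output A–B is taken across R2, so this is a voltage divider.
Series current: I = V1/(R1 + R2) = 10/(50 + 50) = 10/100 = 0.1 A
V_R2 = I × R2 = V1 × R2/(R1 + R2) = 10 × 50/100 = 5 V

Final answer: 5 V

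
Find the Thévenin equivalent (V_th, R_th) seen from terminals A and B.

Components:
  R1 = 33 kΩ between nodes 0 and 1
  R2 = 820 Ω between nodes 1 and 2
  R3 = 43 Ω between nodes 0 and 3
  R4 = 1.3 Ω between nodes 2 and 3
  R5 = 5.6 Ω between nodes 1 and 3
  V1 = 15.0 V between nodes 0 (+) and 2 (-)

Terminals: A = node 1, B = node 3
Step 1 — V_th is the open-circuit voltage V_A - V_B (nothing connected across the terminals).
Nodal analysis, taking node 2 as the 0 V reference.
Source V1 fixes V_0 = 15 V.
KCL at each unknown node (sum of currents leaving = 0; resistances in Ω):
  Node 1: (V_1 - 15)/33000 + (V_1 - 0)/820 + (V_1 - V_3)/5.6 = 0
  Node 3: (V_3 - 15)/43 + (V_3 - 0)/1.3 + (V_3 - V_1)/5.6 = 0
Collecting terms (coefficients in siemens):
  0.1798·V_1 - 0.1786·V_3 = 0.0004545
  0.9711·V_3 - 0.1786·V_1 = 0.3488
Determinant D = (0.1798)(0.9711) - (-0.1786)(-0.1786) = 0.1427
V_1 = [(0.0004545)(0.9711) - (-0.1786)(0.3488)]/D = 0.4395 V
V_3 = [(0.1798)(0.3488) - (0.0004545)(-0.1786)]/D = 0.4401 V
V_th = V_1 - V_3 = 0.4395 - 0.4401 = -0.0005308 V
Step 2 — R_th: zero the source — replace V1 by a short circuit (node 2 merges into node 0) — and find the resistance seen between A (node 1) and B (node 3).
Reduce the network between node 1 (A) and node 3 (B) by series/parallel combination:
  Rp1 = R1 ‖ R2 (parallel, both between nodes 0 and 1) = 1/(1/33000 + 1/820) = 800.1 Ω
  Rp2 = R3 ‖ R4 (parallel, both between nodes 0 and 3) = 1/(1/43 + 1/1.3) = 1.262 Ω
  Rs1 = Rp1 + Rp2 (series, joined only at node 0) = 800.1 + 1.262 = 801.4 Ω
  Rp3 = R5 ‖ Rs1 (parallel, both between nodes 1 and 3) = 1/(1/5.6 + 1/801.4) = 5.561 Ω
R_th = 5.561 Ω

Final answer: V_th = -0.0005308 V, R_th = 5.561 Ω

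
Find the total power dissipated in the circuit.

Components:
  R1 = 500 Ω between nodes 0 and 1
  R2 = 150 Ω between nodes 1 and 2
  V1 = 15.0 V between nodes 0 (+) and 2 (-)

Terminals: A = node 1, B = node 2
Nodal analysis, taking node 2 as the 0 V reference.
Source V1 fixes V_0 = 15 V.
KCL at each unknown node (sum of currents leaving = 0; resistances in Ω):
  Node 1: (V_1 - 15)/500 + (V_1 - 0)/150 = 0
Collecting terms: 0.008667 × V_1 = 0.03  =>  V_1 = 3.462 V
Power in each resistor, P = (ΔV)²/R:
  P_R1 = (15 - 3.462)²/500 = 0.2663 W
  P_R2 = (3.462 - 0)²/150 = 0.07988 W
P_total = P_R1 + P_R2 = 0.3462 W

Final answer: 0.3462 W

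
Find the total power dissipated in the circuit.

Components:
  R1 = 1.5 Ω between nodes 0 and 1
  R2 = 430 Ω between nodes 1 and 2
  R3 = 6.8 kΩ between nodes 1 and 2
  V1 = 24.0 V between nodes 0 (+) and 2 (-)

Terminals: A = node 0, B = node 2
Nodal analysis, taking node 2 as the 0 V reference.
Source V1 fixes V_0 = 24 V.
KCL at each unknown node (sum of currents leaving = 0; resistances in Ω):
  Node 1: (V_1 - 24)/1.5 + (V_1 - 0)/430 + (V_1 - 0)/6800 = 0
Collecting terms: 0.6691 × V_1 = 16  =>  V_1 = 23.91 V
Power in each resistor, P = (ΔV)²/R:
  P_R1 = (24 - 23.91)²/1.5 = 0.005243 W
  P_R2 = (23.91 - 0)²/430 = 1.33 W
  P_R3 = (23.91 - 0)²/6800 = 0.08408 W
P_total = P_R1 + P_R2 + P_R3 = 1.419 W

Final answer: 1.419 W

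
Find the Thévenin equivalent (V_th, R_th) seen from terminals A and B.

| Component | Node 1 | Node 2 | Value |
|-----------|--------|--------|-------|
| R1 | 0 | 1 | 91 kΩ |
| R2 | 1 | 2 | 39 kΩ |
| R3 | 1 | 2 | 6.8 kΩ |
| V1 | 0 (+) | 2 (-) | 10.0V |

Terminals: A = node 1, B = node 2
Step 1 — V_th is the open-circuit voltage V_A - V_B (nothing connected across the terminals).
Nodal analysis, taking node 2 as the 0 V reference.
Source V1 fixes V_0 = 10 V.
KCL at each unknown node (sum of currents leaving = 0; resistances in Ω):
  Node 1: (V_1 - 10)/91000 + (V_1 - 0)/39000 + (V_1 - 0)/6800 = 0
Collecting terms: 0.0001837 × V_1 = 0.0001099  =>  V_1 = 0.5982 V
V_th = V_1 - V_2 = 0.5982 - 0 = 0.5982 V
Step 2 — R_th: zero the source — replace V1 by a short circuit (node 2 merges into node 0) — and find the resistance seen between A (node 1) and B (node 0).
Reduce the network between node 1 (A) and node 0 (B) by series/parallel combination:
  Rp1 = R1 ‖ R2 ‖ R3 (parallel, all between nodes 0 and 1) = 1/(1/91000 + 1/39000 + 1/6800) = 5444 Ω
R_th = 5.444 kΩ

Final answer: V_th = 0.5982 V, R_th = 5.444 kΩ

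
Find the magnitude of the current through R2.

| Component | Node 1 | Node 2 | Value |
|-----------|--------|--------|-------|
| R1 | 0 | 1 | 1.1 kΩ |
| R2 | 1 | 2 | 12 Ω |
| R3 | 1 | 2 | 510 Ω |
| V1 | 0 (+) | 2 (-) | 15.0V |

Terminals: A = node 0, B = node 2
Nodal analysis, taking node 2 as the 0 V reference.
Source V1 fixes V_0 = 15 V.
KCL at each unknown node (sum of currents leaving = 0; resistances in Ω):
  Node 1: (V_1 - 15)/1100 + (V_1 - 0)/12 + (V_1 - 0)/510 = 0
Collecting terms: 0.0862 × V_1 = 0.01364  =>  V_1 = 0.1582 V
I_R2 = (V_1 - V_2)/R2 = (0.1582 - 0)/12 = 0.01318 A
|I_R2| = 0.01318 A

Final answer: |I_R2| = 0.01318 A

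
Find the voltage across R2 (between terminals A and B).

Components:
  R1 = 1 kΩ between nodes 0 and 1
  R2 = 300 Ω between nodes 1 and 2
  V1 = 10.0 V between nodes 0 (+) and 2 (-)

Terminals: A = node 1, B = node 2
R1 and R2 are in series across V1 (node 0 → node 1 → node 2), and the output A–B is taken across R2, so this is a voltage divider.
Series current: I = V1/(R1 + R2) = 10/(1000 + 300) = 10/1300 = 0.007692 A
V_R2 = I × R2 = V1 × R2/(R1 + R2) = 10 × 300/1300 = 2.308 V

Final answer: 2.308 V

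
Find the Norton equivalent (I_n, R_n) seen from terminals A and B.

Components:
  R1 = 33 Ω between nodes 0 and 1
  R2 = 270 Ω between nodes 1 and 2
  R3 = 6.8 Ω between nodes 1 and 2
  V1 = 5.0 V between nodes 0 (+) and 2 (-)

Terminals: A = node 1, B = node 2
Find the Thévenin equivalent first; then I_n = V_th/R_th and R_n = R_th.
Step 1 — V_th is the open-circuit voltage V_A - V_B (nothing connected across the terminals).
Nodal analysis, taking node 2 as the 0 V reference.
Source V1 fixes V_0 = 5 V.
KCL at each unknown node (sum of currents leaving = 0; resistances in Ω):
  Node 1: (V_1 - 5)/33 + (V_1 - 0)/270 + (V_1 - 0)/6.8 = 0
Collecting terms: 0.1811 × V_1 = 0.1515  =>  V_1 = 0.8368 V
V_th = V_1 - V_2 = 0.8368 - 0 = 0.8368 V
Step 2 — R_th: zero the source — replace V1 by a short circuit (node 2 merges into node 0) — and find the resistance seen between A (node 1) and B (node 0).
Reduce the network between node 1 (A) and node 0 (B) by series/parallel combination:
  Rp1 = R1 ‖ R2 ‖ R3 (parallel, all between nodes 0 and 1) = 1/(1/33 + 1/270 + 1/6.8) = 5.523 Ω
R_th = 5.523 Ω
I_n = V_th/R_th = 0.8368/5.523 = 0.1515 A, and R_n = R_th = 5.523 Ω

Final answer: I_n = 0.1515 A, R_n = 5.523 Ω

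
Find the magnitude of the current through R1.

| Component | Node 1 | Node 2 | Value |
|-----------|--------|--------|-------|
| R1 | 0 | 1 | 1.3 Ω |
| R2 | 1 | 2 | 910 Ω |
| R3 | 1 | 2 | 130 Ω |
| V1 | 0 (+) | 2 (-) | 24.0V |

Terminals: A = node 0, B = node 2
Nodal analysis, taking node 2 as the 0 V reference.
Source V1 fixes V_0 = 24 V.
KCL at each unknown node (sum of currents leaving = 0; resistances in Ω):
  Node 1: (V_1 - 24)/1.3 + (V_1 - 0)/910 + (V_1 - 0)/130 = 0
Collecting terms: 0.778 × V_1 = 18.46  =>  V_1 = 23.73 V
I_R1 = (V_0 - V_1)/R1 = (24 - 23.73)/1.3 = 0.2086 A
|I_R1| = 0.2086 A

Final answer: |I_R1| = 0.2086 A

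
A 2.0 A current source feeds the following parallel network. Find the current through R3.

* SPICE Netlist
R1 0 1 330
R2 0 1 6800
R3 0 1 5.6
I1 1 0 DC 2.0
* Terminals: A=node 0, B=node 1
All resistors sit directly between nodes 0 and 1, so they are in parallel and share one voltage V; the full source current 2 A splits among them.
1/R_par = 1/330 + 1/6800 + 1/5.6 = 0.1817 S  =>  R_par = 5.502 Ω
V = I × R_par = 2 × 5.502 = 11 V
I_R3 = V/R3 = 11/5.6 = 1.965 A

Final answer: 1.965 A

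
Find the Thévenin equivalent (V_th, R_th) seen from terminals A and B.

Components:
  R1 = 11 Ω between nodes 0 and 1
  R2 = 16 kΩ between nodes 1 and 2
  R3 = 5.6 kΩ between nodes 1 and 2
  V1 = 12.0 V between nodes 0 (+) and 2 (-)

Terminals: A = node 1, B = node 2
Step 1 — V_th is the open-circuit voltage V_A - V_B (nothing connected across the terminals).
Nodal analysis, taking node 2 as the 0 V reference.
Source V1 fixes V_0 = 12 V.
KCL at each unknown node (sum of currents leaving = 0; resistances in Ω):
  Node 1: (V_1 - 12)/11 + (V_1 - 0)/16000 + (V_1 - 0)/5600 = 0
Collecting terms: 0.09115 × V_1 = 1.091  =>  V_1 = 11.97 V
V_th = V_1 - V_2 = 11.97 - 0 = 11.97 V
Step 2 — R_th: zero the source — replace V1 by a short circuit (node 2 merges into node 0) — and find the resistance seen between A (node 1) and B (node 0).
Reduce the network between node 1 (A) and node 0 (B) by series/parallel combination:
  Rp1 = R1 ‖ R2 ‖ R3 (parallel, all between nodes 0 and 1) = 1/(1/11 + 1/16000 + 1/5600) = 10.97 Ω
R_th = 10.97 Ω

Final answer: V_th = 11.97 V, R_th = 10.97 Ω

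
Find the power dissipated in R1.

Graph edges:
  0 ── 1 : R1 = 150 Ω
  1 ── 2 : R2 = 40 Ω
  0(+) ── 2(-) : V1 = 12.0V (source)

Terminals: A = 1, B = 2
Nodal analysis, taking node 2 as the 0 V reference.
Source V1 fixes V_0 = 12 V.
KCL at each unknown node (sum of currents leaving = 0; resistances in Ω):
  Node 1: (V_1 - 12)/150 + (V_1 - 0)/40 = 0
Collecting terms: 0.03167 × V_1 = 0.08  =>  V_1 = 2.526 V
I_R1 = (V_0 - V_1)/R1 = (12 - 2.526)/150 = 0.06316 A
P_R1 = I_R1² × R1 = (0.06316)² × 150 = 0.5983 W

Final answer: 0.5983 W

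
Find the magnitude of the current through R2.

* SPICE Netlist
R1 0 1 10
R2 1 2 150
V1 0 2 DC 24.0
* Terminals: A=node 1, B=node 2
Nodal analysis, taking node 2 as the 0 V reference.
Source V1 fixes V_0 = 24 V.
KCL at each unknown node (sum of currents leaving = 0; resistances in Ω):
  Node 1: (V_1 - 24)/10 + (V_1 - 0)/150 = 0
Collecting terms: 0.1067 × V_1 = 2.4  =>  V_1 = 22.5 V
I_R2 = (V_1 - V_2)/R2 = (22.5 - 0)/150 = 0.15 A
|I_R2| = 0.15 A

Final answer: |I_R2| = 0.15 A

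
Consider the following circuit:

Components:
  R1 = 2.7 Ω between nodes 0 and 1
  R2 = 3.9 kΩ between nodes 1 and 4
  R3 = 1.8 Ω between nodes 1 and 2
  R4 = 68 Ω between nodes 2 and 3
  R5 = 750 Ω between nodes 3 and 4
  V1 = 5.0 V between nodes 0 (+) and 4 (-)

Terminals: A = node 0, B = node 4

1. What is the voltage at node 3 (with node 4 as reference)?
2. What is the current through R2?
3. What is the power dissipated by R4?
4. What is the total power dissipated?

Nodal analysis, taking node 4 as the 0 V reference.
Source V1 fixes V_0 = 5 V.
KCL at each unknown node (sum of currents leaving = 0; resistances in Ω):
  Node 1: (V_1 - 5)/2.7 + (V_1 - 0)/3900 + (V_1 - V_2)/1.8 = 0
  Node 2: (V_2 - V_1)/1.8 + (V_2 - V_3)/68 = 0
  Node 3: (V_3 - V_2)/68 + (V_3 - 0)/750 = 0
Collecting terms (coefficients in siemens):
  0.9262·V_1 - 0.5556·V_2 = 1.852
  0.5703·V_2 - 0.5556·V_1 - 0.01471·V_3 = 0
  0.01604·V_3 - 0.01471·V_2 = 0
Solving these 3 simultaneous equations (Gaussian elimination) gives:
  V_1 = 4.98 V, V_2 = 4.969 V, V_3 = 4.556 V
Part 1:
  Read off the nodal solution: V_3 = 4.556 V
Part 2:
  I_R2 = (V_1 - V_4)/R2 = (4.98 - 0)/3900 = 0.001277 A
  Magnitude: I_R2 = 0.001277 A
Part 3:
  I_R4 = (V_2 - V_3)/R4 = (4.969 - 4.556)/68 = 0.006075 A
  P_R4 = I_R4² × R4 = (0.006075)² × 68 = 0.002509 W
Part 4:
  Power in each resistor, P = (ΔV)²/R:
    P_R1 = (5 - 4.98)²/2.7 = 0.0001459 W
    P_R2 = (4.98 - 0)²/3900 = 0.006359 W
    P_R3 = (4.98 - 4.969)²/1.8 = 0.00006643 W
    P_R4 = (4.969 - 4.556)²/68 = 0.002509 W
    P_R5 = (4.556 - 0)²/750 = 0.02768 W
  P_total = P_R1 + P_R2 + P_R3 + P_R4 + P_R5 = 0.03676 W

Final answers:
1. V_3 = 4.556 V
2. I_R2 = 0.001277 A
3. P_R4 = 0.002509 W
4. P_total = 0.03676 W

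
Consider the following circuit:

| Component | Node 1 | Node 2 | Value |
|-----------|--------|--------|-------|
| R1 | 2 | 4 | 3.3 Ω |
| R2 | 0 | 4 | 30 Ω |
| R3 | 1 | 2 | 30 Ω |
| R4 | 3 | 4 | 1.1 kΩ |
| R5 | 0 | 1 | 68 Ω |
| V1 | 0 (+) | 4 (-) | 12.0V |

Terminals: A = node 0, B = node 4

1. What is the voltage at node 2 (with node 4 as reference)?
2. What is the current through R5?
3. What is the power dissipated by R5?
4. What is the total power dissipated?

Nodal analysis, taking node 4 as the 0 V reference.
Source V1 fixes V_0 = 12 V.
KCL at each unknown node (sum of currents leaving = 0; resistances in Ω):
  Node 1: (V_1 - V_2)/30 + (V_1 - 12)/68 = 0
  Node 2: (V_2 - 0)/3.3 + (V_2 - V_1)/30 = 0
  Node 3: (V_3 - 0)/1100 = 0
Collecting terms (coefficients in siemens):
  0.04804·V_1 - 0.03333·V_2 = 0.1765
  0.3364·V_2 - 0.03333·V_1 = 0
  0.0009091·V_3 = 0
Solving these 3 simultaneous equations (Gaussian elimination) gives:
  V_1 = 3.945 V, V_2 = 0.3909 V, V_3 = 0 V
Part 1:
  Read off the nodal solution: V_2 = 0.3909 V
Part 2:
  I_R5 = (V_0 - V_1)/R5 = (12 - 3.945)/68 = 0.1185 A
  Magnitude: I_R5 = 0.1185 A
Part 3:
  I_R5 = (V_0 - V_1)/R5 = (12 - 3.945)/68 = 0.1185 A
  P_R5 = I_R5² × R5 = (0.1185)² × 68 = 0.9542 W
Part 4:
  Power in each resistor, P = (ΔV)²/R:
    P_R1 = (0.3909 - 0)²/3.3 = 0.04631 W
    P_R2 = (12 - 0)²/30 = 4.8 W
    P_R3 = (3.945 - 0.3909)²/30 = 0.421 W
    P_R4 = (0 - 0)²/1100 = 0 W
    P_R5 = (12 - 3.945)²/68 = 0.9542 W
  P_total = P_R1 + P_R2 + P_R3 + P_R4 + P_R5 = 6.222 W

Final answers:
1. V_2 = 0.3909 V
2. I_R5 = 0.1185 A
3. P_R5 = 0.9542 W
4. P_total = 6.222 W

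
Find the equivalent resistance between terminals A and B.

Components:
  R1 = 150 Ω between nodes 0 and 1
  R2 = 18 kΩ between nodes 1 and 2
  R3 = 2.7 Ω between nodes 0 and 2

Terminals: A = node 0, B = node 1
Reduce the network between node 0 (A) and node 1 (B) by series/parallel combination:
  Rs1 = R3 + R2 (series, joined only at node 2) = 2.7 + 18000 = 18000 Ω
  Rp1 = R1 ‖ Rs1 (parallel, both between nodes 0 and 1) = 1/(1/150 + 1/18000) = 148.8 Ω
R_eq = 148.8 Ω

Final answer: 148.8 Ω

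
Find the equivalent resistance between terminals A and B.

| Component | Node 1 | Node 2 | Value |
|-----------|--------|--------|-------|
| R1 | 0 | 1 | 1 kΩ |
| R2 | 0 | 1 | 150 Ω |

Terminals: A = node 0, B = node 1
Reduce the network between node 0 (A) and node 1 (B) by series/parallel combination:
  Rp1 = R1 ‖ R2 (parallel, both between nodes 0 and 1) = 1/(1/1000 + 1/150) = 130.4 Ω
R_eq = 130.4 Ω

Final answer: 130.4 Ω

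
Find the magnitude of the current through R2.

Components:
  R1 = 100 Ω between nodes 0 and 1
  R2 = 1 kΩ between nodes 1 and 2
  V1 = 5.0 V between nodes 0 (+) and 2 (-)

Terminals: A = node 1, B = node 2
Nodal analysis, taking node 2 as the 0 V reference.
Source V1 fixes V_0 = 5 V.
KCL at each unknown node (sum of currents leaving = 0; resistances in Ω):
  Node 1: (V_1 - 5)/100 + (V_1 - 0)/1000 = 0
Collecting terms: 0.011 × V_1 = 0.05  =>  V_1 = 4.545 V
I_R2 = (V_1 - V_2)/R2 = (4.545 - 0)/1000 = 0.004545 A
|I_R2| = 0.004545 A

Final answer: |I_R2| = 0.004545 A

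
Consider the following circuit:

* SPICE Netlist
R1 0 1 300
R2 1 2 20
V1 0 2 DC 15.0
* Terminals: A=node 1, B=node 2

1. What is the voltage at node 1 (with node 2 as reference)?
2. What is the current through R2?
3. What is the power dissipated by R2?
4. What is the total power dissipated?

Nodal analysis, taking node 2 as the 0 V reference.
Source V1 fixes V_0 = 15 V.
KCL at each unknown node (sum of currents leaving = 0; resistances in Ω):
  Node 1: (V_1 - 15)/300 + (V_1 - 0)/20 = 0
Collecting terms: 0.05333 × V_1 = 0.05  =>  V_1 = 0.9375 V
Part 1:
  Read off the nodal solution: V_1 = 0.9375 V
Part 2:
  I_R2 = (V_1 - V_2)/R2 = (0.9375 - 0)/20 = 0.04688 A
  Magnitude: I_R2 = 0.04688 A
Part 3:
  I_R2 = (V_1 - V_2)/R2 = (0.9375 - 0)/20 = 0.04688 A
  P_R2 = I_R2² × R2 = (0.04688)² × 20 = 0.04395 W
Part 4:
  Power in each resistor, P = (ΔV)²/R:
    P_R1 = (15 - 0.9375)²/300 = 0.6592 W
    P_R2 = (0.9375 - 0)²/20 = 0.04395 W
  P_total = P_R1 + P_R2 = 0.7031 W

Final answers:
1. V_1 = 0.9375 V
2. I_R2 = 0.04688 A
3. P_R2 = 0.04395 W
4. P_total = 0.7031 W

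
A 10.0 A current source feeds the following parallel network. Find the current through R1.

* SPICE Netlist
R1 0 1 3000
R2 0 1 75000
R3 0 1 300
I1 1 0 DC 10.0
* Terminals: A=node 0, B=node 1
All resistors sit directly between nodes 0 and 1, so they are in parallel and share one voltage V; the full source current 10 A splits among them.
1/R_par = 1/3000 + 1/75000 + 1/300 = 0.00368 S  =>  R_par = 271.7 Ω
V = I × R_par = 10 × 271.7 = 2717 V
I_R1 = V/R1 = 2717/3000 = 0.9058 A

Final answer: 0.9058 A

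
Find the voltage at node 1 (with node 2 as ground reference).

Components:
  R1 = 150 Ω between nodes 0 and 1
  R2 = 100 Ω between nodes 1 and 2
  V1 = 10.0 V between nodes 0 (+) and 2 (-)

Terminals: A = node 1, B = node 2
Nodal analysis, taking node 2 as the 0 V reference.
Source V1 fixes V_0 = 10 V.
KCL at each unknown node (sum of currents leaving = 0; resistances in Ω):
  Node 1: (V_1 - 10)/150 + (V_1 - 0)/100 = 0
Collecting terms: 0.01667 × V_1 = 0.06667  =>  V_1 = 4 V
The requested potential is V_1 = 4 V.

Final answer: V_1 = 4 V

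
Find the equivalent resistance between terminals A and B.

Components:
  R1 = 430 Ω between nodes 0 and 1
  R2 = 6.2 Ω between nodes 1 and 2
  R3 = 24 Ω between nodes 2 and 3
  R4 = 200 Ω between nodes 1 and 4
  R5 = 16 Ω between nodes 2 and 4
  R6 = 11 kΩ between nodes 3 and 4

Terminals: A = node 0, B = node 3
The network is not a plain series/parallel combination. Inject a 1 A test current into terminal A (node 0) and return it from terminal B (node 3); then R_eq = V_A / (1 A).
Nodal analysis, taking node 3 as the 0 V reference.
Current source I_test pushes 1 A into node 0 and draws it out of node 3.
KCL at each unknown node (sum of currents leaving = 0; resistances in Ω):
  Node 0: (V_0 - V_1)/430 - 1 = 0
  Node 1: (V_1 - V_0)/430 + (V_1 - V_2)/6.2 + (V_1 - V_4)/200 = 0
  Node 2: (V_2 - V_1)/6.2 + (V_2 - 0)/24 + (V_2 - V_4)/16 = 0
  Node 4: (V_4 - V_1)/200 + (V_4 - V_2)/16 + (V_4 - 0)/11000 = 0
Collecting terms (coefficients in siemens):
  0.002326·V_0 - 0.002326·V_1 = 1
  0.1686·V_1 - 0.002326·V_0 - 0.1613·V_2 - 0.005·V_4 = 0
  0.2655·V_2 - 0.1613·V_1 - 0.0625·V_4 = 0
  0.06759·V_4 - 0.005·V_1 - 0.0625·V_2 = 0
Solving these 4 simultaneous equations (Gaussian elimination) gives:
  V_0 = 460 V, V_1 = 29.97 V, V_2 = 23.95 V, V_4 = 24.36 V
R_eq = V_0 / 1 A = 460 Ω

Final answer: 460 Ω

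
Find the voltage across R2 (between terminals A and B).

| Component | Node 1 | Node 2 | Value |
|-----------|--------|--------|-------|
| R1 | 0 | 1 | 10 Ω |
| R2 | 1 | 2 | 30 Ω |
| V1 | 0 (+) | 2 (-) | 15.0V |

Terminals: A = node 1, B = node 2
R1 and R2 are in series across V1 (node 0 → node 1 → node 2), and the output A–B is taken across R2, so this is a voltage divider.
Series current: I = V1/(R1 + R2) = 15/(10 + 30) = 15/40 = 0.375 A
V_R2 = I × R2 = V1 × R2/(R1 + R2) = 15 × 30/40 = 11.25 V

Final answer: 11.25 V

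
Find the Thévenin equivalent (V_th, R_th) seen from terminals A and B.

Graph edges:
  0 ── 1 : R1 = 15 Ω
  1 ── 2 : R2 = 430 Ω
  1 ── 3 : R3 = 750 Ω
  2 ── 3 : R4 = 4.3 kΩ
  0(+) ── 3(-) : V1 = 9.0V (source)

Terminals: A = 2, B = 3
Step 1 — V_th is the open-circuit voltage V_A - V_B (nothing connected across the terminals).
Nodal analysis, taking node 3 as the 0 V reference.
Source V1 fixes V_0 = 9 V.
KCL at each unknown node (sum of currents leaving = 0; resistances in Ω):
  Node 1: (V_1 - 9)/15 + (V_1 - V_2)/430 + (V_1 - 0)/750 = 0
  Node 2: (V_2 - V_1)/430 + (V_2 - 0)/4300 = 0
Collecting terms (coefficients in siemens):
  0.07033·V_1 - 0.002326·V_2 = 0.6
  0.002558·V_2 - 0.002326·V_1 = 0
Determinant D = (0.07033)(0.002558) - (-0.002326)(-0.002326) = 0.0001745
V_1 = [(0.6)(0.002558) - (-0.002326)(0)]/D = 8.796 V
V_2 = [(0.07033)(0) - (0.6)(-0.002326)]/D = 7.997 V
V_th = V_2 - V_3 = 7.997 - 0 = 7.997 V
Step 2 — R_th: zero the source — replace V1 by a short circuit (node 3 merges into node 0) — and find the resistance seen between A (node 2) and B (node 0).
Reduce the network between node 2 (A) and node 0 (B) by series/parallel combination:
  Rp1 = R1 ‖ R3 (parallel, both between nodes 0 and 1) = 1/(1/15 + 1/750) = 14.71 Ω
  Rs1 = R2 + Rp1 (series, joined only at node 1) = 430 + 14.71 = 444.7 Ω
  Rp2 = R4 ‖ Rs1 (parallel, both between nodes 0 and 2) = 1/(1/4300 + 1/444.7) = 403 Ω
R_th = 403 Ω

Final answer: V_th = 7.997 V, R_th = 403 Ω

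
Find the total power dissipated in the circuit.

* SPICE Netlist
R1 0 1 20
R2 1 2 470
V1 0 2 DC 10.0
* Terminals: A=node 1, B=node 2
Nodal analysis, taking node 2 as the 0 V reference.
Source V1 fixes V_0 = 10 V.
KCL at each unknown node (sum of currents leaving = 0; resistances in Ω):
  Node 1: (V_1 - 10)/20 + (V_1 - 0)/470 = 0
Collecting terms: 0.05213 × V_1 = 0.5  =>  V_1 = 9.592 V
Power in each resistor, P = (ΔV)²/R:
  P_R1 = (10 - 9.592)²/20 = 0.00833 W
  P_R2 = (9.592 - 0)²/470 = 0.1958 W
P_total = P_R1 + P_R2 = 0.2041 W

Final answer: 0.2041 W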